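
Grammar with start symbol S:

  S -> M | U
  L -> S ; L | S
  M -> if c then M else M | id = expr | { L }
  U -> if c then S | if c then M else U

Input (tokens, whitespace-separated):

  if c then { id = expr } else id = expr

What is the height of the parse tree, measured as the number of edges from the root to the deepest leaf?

6

[S [M if c then [M { [L [S [M id = expr]]] }] else [M id = expr]]]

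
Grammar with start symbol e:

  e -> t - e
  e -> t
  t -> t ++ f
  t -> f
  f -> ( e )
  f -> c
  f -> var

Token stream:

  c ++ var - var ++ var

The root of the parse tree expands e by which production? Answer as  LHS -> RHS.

[e [t [t [f c]] ++ [f var]] - [e [t [t [f var]] ++ [f var]]]]

e -> t - e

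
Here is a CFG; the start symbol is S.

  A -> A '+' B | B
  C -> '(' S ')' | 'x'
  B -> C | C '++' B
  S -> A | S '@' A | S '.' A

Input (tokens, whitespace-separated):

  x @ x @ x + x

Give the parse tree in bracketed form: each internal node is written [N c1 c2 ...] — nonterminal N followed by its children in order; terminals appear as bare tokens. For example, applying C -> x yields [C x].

[S [S [S [A [B [C x]]]] @ [A [B [C x]]]] @ [A [A [B [C x]]] + [B [C x]]]]

S
S @ A
S @ A @ A
A @ A @ A
B @ A @ A
C @ A @ A
x @ A @ A
x @ B @ A
x @ C @ A
x @ x @ A
x @ x @ A + B
x @ x @ B + B
x @ x @ C + B
x @ x @ x + B
x @ x @ x + C
x @ x @ x + x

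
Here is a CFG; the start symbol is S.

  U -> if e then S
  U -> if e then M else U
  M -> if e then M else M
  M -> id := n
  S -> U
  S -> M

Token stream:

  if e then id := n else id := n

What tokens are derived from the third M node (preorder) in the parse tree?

id := n

[S [M if e then [M id := n] else [M id := n]]]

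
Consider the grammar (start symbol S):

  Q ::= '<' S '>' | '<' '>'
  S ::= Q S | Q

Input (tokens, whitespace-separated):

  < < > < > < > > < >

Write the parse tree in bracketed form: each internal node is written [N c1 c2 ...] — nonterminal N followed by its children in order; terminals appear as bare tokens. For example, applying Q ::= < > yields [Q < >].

[S [Q < [S [Q < >] [S [Q < >] [S [Q < >]]]] >] [S [Q < >]]]

S
Q S
< S > S
< Q S > S
< < > S > S
< < > Q S > S
< < > < > S > S
< < > < > Q > S
< < > < > < > > S
< < > < > < > > Q
< < > < > < > > < >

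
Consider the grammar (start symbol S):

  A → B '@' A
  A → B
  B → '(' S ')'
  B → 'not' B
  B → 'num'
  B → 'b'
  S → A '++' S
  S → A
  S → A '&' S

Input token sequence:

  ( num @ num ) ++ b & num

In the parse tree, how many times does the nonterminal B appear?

[S [A [B ( [S [A [B num] @ [A [B num]]]] )]] ++ [S [A [B b]] & [S [A [B num]]]]]

5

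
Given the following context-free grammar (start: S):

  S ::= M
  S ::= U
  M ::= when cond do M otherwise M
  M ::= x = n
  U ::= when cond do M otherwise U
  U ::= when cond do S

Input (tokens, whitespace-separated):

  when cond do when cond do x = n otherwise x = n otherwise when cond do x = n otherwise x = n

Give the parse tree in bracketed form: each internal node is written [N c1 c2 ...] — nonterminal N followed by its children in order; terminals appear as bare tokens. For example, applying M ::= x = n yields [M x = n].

[S [M when cond do [M when cond do [M x = n] otherwise [M x = n]] otherwise [M when cond do [M x = n] otherwise [M x = n]]]]

S
M
when cond do M otherwise M
when cond do when cond do M otherwise M otherwise M
when cond do when cond do x = n otherwise M otherwise M
when cond do when cond do x = n otherwise x = n otherwise M
when cond do when cond do x = n otherwise x = n otherwise when cond do M otherwise M
when cond do when cond do x = n otherwise x = n otherwise when cond do x = n otherwise M
when cond do when cond do x = n otherwise x = n otherwise when cond do x = n otherwise x = n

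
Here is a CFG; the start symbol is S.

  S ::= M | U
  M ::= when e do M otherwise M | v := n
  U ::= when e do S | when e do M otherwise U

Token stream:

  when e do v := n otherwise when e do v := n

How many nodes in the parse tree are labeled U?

[S [U when e do [M v := n] otherwise [U when e do [S [M v := n]]]]]

2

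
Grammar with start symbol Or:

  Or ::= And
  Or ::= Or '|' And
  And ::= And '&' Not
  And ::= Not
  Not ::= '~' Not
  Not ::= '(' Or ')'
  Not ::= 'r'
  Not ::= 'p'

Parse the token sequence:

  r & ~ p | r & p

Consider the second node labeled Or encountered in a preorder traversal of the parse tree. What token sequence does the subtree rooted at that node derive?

[Or [Or [And [And [Not r]] & [Not ~ [Not p]]]] | [And [And [Not r]] & [Not p]]]

r & ~ p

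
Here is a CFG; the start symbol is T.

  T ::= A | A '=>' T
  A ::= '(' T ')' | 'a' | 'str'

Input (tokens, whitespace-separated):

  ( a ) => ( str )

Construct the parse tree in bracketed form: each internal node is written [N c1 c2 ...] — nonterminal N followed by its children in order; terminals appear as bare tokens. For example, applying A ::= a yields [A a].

[T [A ( [T [A a]] )] => [T [A ( [T [A str]] )]]]

T
A => T
( T ) => T
( A ) => T
( a ) => T
( a ) => A
( a ) => ( T )
( a ) => ( A )
( a ) => ( str )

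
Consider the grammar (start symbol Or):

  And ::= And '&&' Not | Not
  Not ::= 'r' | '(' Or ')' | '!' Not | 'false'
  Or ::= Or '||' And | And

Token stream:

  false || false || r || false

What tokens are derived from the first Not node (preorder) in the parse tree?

false

[Or [Or [Or [Or [And [Not false]]] || [And [Not false]]] || [And [Not r]]] || [And [Not false]]]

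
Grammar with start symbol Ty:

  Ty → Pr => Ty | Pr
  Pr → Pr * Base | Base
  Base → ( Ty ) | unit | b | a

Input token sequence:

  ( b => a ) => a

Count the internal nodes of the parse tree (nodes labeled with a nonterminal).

12

[Ty [Pr [Base ( [Ty [Pr [Base b]] => [Ty [Pr [Base a]]]] )]] => [Ty [Pr [Base a]]]]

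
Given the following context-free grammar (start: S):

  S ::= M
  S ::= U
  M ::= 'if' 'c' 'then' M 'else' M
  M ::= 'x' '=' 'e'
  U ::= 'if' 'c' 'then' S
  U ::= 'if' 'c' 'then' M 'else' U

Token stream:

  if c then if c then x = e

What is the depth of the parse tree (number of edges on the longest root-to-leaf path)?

[S [U if c then [S [U if c then [S [M x = e]]]]]]

6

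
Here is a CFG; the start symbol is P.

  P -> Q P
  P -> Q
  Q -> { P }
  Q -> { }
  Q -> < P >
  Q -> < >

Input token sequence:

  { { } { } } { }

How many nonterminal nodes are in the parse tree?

[P [Q { [P [Q { }] [P [Q { }]]] }] [P [Q { }]]]

8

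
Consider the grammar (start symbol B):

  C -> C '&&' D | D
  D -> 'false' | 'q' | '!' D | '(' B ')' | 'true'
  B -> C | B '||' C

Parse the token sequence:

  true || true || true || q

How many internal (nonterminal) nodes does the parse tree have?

12

[B [B [B [B [C [D true]]] || [C [D true]]] || [C [D true]]] || [C [D q]]]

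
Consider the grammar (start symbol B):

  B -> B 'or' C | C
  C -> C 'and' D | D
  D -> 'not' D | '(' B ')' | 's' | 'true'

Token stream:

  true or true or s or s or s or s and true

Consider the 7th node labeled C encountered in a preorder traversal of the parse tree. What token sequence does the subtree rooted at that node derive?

[B [B [B [B [B [B [C [D true]]] or [C [D true]]] or [C [D s]]] or [C [D s]]] or [C [D s]]] or [C [C [D s]] and [D true]]]

s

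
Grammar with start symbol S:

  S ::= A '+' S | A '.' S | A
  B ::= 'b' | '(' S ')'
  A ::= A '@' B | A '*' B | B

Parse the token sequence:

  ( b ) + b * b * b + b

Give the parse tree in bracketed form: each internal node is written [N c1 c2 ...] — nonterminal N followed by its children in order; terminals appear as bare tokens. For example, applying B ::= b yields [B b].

S
A + S
B + S
( S ) + S
( A ) + S
( B ) + S
( b ) + S
( b ) + A + S
( b ) + A * B + S
( b ) + A * B * B + S
( b ) + B * B * B + S
( b ) + b * B * B + S
( b ) + b * b * B + S
( b ) + b * b * b + S
( b ) + b * b * b + A
( b ) + b * b * b + B
( b ) + b * b * b + b

[S [A [B ( [S [A [B b]]] )]] + [S [A [A [A [B b]] * [B b]] * [B b]] + [S [A [B b]]]]]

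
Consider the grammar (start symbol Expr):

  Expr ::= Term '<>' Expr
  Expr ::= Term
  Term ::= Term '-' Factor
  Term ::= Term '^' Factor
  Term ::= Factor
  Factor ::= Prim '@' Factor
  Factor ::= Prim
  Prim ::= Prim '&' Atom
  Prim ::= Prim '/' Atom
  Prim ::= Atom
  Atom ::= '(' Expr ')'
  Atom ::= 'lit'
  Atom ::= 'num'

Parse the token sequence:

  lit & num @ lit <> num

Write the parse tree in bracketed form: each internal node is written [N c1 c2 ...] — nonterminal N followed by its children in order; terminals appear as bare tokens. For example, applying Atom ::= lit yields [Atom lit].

Expr
Term <> Expr
Factor <> Expr
Prim @ Factor <> Expr
Prim & Atom @ Factor <> Expr
Atom & Atom @ Factor <> Expr
lit & Atom @ Factor <> Expr
lit & num @ Factor <> Expr
lit & num @ Prim <> Expr
lit & num @ Atom <> Expr
lit & num @ lit <> Expr
lit & num @ lit <> Term
lit & num @ lit <> Factor
lit & num @ lit <> Prim
lit & num @ lit <> Atom
lit & num @ lit <> num

[Expr [Term [Factor [Prim [Prim [Atom lit]] & [Atom num]] @ [Factor [Prim [Atom lit]]]]] <> [Expr [Term [Factor [Prim [Atom num]]]]]]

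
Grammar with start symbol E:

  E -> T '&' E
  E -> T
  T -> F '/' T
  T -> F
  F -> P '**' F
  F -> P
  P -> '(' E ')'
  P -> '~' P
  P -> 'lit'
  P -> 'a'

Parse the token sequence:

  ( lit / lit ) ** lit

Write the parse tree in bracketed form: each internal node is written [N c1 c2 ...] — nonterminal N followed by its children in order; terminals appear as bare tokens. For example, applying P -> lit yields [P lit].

[E [T [F [P ( [E [T [F [P lit]] / [T [F [P lit]]]]] )] ** [F [P lit]]]]]

E
T
F
P ** F
( E ) ** F
( T ) ** F
( F / T ) ** F
( P / T ) ** F
( lit / T ) ** F
( lit / F ) ** F
( lit / P ) ** F
( lit / lit ) ** F
( lit / lit ) ** P
( lit / lit ) ** lit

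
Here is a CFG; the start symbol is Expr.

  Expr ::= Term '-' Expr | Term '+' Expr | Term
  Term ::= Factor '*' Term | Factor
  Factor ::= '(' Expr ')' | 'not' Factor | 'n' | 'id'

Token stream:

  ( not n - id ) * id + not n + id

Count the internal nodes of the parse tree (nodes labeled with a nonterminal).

[Expr [Term [Factor ( [Expr [Term [Factor not [Factor n]]] - [Expr [Term [Factor id]]]] )] * [Term [Factor id]]] + [Expr [Term [Factor not [Factor n]]] + [Expr [Term [Factor id]]]]]

19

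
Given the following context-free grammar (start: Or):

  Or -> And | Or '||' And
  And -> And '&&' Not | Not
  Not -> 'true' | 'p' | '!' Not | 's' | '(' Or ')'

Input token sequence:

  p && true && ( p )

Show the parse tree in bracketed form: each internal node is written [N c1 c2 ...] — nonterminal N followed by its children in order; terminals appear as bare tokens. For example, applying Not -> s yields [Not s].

[Or [And [And [And [Not p]] && [Not true]] && [Not ( [Or [And [Not p]]] )]]]

Or
And
And && Not
And && Not && Not
Not && Not && Not
p && Not && Not
p && true && Not
p && true && ( Or )
p && true && ( And )
p && true && ( Not )
p && true && ( p )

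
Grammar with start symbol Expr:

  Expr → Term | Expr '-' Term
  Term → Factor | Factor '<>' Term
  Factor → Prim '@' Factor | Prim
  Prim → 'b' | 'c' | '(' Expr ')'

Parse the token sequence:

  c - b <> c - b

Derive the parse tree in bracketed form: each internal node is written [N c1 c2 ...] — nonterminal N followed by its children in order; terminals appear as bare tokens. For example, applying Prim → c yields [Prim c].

[Expr [Expr [Expr [Term [Factor [Prim c]]]] - [Term [Factor [Prim b]] <> [Term [Factor [Prim c]]]]] - [Term [Factor [Prim b]]]]

Expr
Expr - Term
Expr - Term - Term
Term - Term - Term
Factor - Term - Term
Prim - Term - Term
c - Term - Term
c - Factor <> Term - Term
c - Prim <> Term - Term
c - b <> Term - Term
c - b <> Factor - Term
c - b <> Prim - Term
c - b <> c - Term
c - b <> c - Factor
c - b <> c - Prim
c - b <> c - b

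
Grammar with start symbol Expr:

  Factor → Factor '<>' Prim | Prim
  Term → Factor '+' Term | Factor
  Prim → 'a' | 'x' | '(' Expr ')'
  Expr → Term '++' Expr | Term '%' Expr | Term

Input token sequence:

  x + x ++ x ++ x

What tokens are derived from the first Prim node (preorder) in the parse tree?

x

[Expr [Term [Factor [Prim x]] + [Term [Factor [Prim x]]]] ++ [Expr [Term [Factor [Prim x]]] ++ [Expr [Term [Factor [Prim x]]]]]]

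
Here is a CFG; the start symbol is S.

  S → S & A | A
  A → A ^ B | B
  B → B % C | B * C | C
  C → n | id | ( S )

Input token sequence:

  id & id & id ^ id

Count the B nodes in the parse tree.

4

[S [S [S [A [B [C id]]]] & [A [B [C id]]]] & [A [A [B [C id]]] ^ [B [C id]]]]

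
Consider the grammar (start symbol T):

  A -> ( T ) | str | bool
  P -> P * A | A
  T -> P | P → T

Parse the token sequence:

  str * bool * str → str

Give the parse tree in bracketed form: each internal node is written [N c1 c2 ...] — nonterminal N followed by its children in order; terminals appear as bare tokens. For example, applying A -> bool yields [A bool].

T
P → T
P * A → T
P * A * A → T
A * A * A → T
str * A * A → T
str * bool * A → T
str * bool * str → T
str * bool * str → P
str * bool * str → A
str * bool * str → str

[T [P [P [P [A str]] * [A bool]] * [A str]] → [T [P [A str]]]]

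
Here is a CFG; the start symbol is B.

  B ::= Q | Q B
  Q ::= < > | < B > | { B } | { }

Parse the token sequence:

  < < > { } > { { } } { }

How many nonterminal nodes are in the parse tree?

12

[B [Q < [B [Q < >] [B [Q { }]]] >] [B [Q { [B [Q { }]] }] [B [Q { }]]]]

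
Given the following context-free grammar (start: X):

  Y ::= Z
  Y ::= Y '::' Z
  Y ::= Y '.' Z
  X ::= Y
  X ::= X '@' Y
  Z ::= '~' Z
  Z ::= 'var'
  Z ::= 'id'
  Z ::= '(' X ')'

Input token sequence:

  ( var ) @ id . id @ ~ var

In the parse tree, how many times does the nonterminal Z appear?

[X [X [X [Y [Z ( [X [Y [Z var]]] )]]] @ [Y [Y [Z id]] . [Z id]]] @ [Y [Z ~ [Z var]]]]

6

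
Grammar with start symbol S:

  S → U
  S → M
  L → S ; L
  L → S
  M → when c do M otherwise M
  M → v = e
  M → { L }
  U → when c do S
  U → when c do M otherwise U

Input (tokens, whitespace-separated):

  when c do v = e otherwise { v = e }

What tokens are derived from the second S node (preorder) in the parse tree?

[S [M when c do [M v = e] otherwise [M { [L [S [M v = e]]] }]]]

v = e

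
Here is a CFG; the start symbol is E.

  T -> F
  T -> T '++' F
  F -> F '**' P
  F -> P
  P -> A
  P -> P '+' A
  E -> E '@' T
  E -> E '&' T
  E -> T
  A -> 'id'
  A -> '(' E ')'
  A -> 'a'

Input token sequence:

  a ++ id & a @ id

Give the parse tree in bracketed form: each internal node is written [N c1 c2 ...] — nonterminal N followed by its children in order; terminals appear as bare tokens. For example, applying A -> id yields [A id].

[E [E [E [T [T [F [P [A a]]]] ++ [F [P [A id]]]]] & [T [F [P [A a]]]]] @ [T [F [P [A id]]]]]

E
E @ T
E & T @ T
T & T @ T
T ++ F & T @ T
F ++ F & T @ T
P ++ F & T @ T
A ++ F & T @ T
a ++ F & T @ T
a ++ P & T @ T
a ++ A & T @ T
a ++ id & T @ T
a ++ id & F @ T
a ++ id & P @ T
a ++ id & A @ T
a ++ id & a @ T
a ++ id & a @ F
a ++ id & a @ P
a ++ id & a @ A
a ++ id & a @ id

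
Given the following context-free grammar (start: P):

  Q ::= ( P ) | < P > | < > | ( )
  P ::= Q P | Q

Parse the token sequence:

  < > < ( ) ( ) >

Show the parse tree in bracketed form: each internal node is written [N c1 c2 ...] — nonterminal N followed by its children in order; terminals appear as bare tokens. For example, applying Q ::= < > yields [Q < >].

[P [Q < >] [P [Q < [P [Q ( )] [P [Q ( )]]] >]]]

P
Q P
< > P
< > Q
< > < P >
< > < Q P >
< > < ( ) P >
< > < ( ) Q >
< > < ( ) ( ) >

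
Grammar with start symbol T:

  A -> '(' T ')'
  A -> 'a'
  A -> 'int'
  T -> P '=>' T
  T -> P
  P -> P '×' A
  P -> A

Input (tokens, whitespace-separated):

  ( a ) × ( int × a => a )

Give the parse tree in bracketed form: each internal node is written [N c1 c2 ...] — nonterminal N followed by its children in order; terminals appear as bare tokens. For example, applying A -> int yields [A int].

[T [P [P [A ( [T [P [A a]]] )]] × [A ( [T [P [P [A int]] × [A a]] => [T [P [A a]]]] )]]]

T
P
P × A
A × A
( T ) × A
( P ) × A
( A ) × A
( a ) × A
( a ) × ( T )
( a ) × ( P => T )
( a ) × ( P × A => T )
( a ) × ( A × A => T )
( a ) × ( int × A => T )
( a ) × ( int × a => T )
( a ) × ( int × a => P )
( a ) × ( int × a => A )
( a ) × ( int × a => a )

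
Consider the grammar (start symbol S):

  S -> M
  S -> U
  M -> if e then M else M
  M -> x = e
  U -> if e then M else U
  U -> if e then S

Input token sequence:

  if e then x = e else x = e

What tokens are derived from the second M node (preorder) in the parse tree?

x = e

[S [M if e then [M x = e] else [M x = e]]]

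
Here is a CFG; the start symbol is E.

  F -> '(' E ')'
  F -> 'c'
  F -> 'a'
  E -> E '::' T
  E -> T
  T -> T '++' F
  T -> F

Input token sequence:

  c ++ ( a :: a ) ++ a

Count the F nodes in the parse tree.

5

[E [T [T [T [F c]] ++ [F ( [E [E [T [F a]]] :: [T [F a]]] )]] ++ [F a]]]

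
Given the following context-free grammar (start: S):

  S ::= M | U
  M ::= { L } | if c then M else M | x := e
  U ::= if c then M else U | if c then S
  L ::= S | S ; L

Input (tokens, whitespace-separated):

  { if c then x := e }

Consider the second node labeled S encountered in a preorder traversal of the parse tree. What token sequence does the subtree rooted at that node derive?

if c then x := e

[S [M { [L [S [U if c then [S [M x := e]]]]] }]]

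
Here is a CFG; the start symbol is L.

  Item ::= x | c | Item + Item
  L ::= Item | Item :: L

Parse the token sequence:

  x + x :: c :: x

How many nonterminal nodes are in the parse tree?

8

[L [Item [Item x] + [Item x]] :: [L [Item c] :: [L [Item x]]]]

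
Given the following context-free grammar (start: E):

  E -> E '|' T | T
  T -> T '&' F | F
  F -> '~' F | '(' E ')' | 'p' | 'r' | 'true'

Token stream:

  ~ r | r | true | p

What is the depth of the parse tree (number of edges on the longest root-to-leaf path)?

7

[E [E [E [E [T [F ~ [F r]]]] | [T [F r]]] | [T [F true]]] | [T [F p]]]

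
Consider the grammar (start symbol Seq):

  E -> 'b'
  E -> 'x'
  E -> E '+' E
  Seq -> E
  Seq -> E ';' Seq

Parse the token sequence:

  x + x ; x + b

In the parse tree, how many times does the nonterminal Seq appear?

[Seq [E [E x] + [E x]] ; [Seq [E [E x] + [E b]]]]

2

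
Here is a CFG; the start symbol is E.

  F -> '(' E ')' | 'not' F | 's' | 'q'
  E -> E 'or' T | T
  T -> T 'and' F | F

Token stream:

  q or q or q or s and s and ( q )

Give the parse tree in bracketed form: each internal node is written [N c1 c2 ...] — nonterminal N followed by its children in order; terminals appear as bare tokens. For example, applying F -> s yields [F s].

[E [E [E [E [T [F q]]] or [T [F q]]] or [T [F q]]] or [T [T [T [F s]] and [F s]] and [F ( [E [T [F q]]] )]]]

E
E or T
E or T or T
E or T or T or T
T or T or T or T
F or T or T or T
q or T or T or T
q or F or T or T
q or q or T or T
q or q or F or T
q or q or q or T
q or q or q or T and F
q or q or q or T and F and F
q or q or q or F and F and F
q or q or q or s and F and F
q or q or q or s and s and F
q or q or q or s and s and ( E )
q or q or q or s and s and ( T )
q or q or q or s and s and ( F )
q or q or q or s and s and ( q )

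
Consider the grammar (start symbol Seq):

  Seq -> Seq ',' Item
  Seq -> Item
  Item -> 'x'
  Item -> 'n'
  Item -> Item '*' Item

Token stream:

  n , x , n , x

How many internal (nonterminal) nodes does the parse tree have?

[Seq [Seq [Seq [Seq [Item n]] , [Item x]] , [Item n]] , [Item x]]

8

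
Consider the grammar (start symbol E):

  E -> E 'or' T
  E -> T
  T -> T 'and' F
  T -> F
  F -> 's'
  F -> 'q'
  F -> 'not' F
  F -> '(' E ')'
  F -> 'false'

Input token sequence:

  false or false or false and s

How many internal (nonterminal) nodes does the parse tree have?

11

[E [E [E [T [F false]]] or [T [F false]]] or [T [T [F false]] and [F s]]]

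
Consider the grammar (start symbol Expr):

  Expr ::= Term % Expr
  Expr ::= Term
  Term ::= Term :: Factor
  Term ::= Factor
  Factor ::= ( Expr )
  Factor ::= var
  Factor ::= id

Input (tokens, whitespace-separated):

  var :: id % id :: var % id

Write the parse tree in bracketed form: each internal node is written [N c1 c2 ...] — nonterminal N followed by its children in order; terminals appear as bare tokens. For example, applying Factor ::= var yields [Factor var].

[Expr [Term [Term [Factor var]] :: [Factor id]] % [Expr [Term [Term [Factor id]] :: [Factor var]] % [Expr [Term [Factor id]]]]]

Expr
Term % Expr
Term :: Factor % Expr
Factor :: Factor % Expr
var :: Factor % Expr
var :: id % Expr
var :: id % Term % Expr
var :: id % Term :: Factor % Expr
var :: id % Factor :: Factor % Expr
var :: id % id :: Factor % Expr
var :: id % id :: var % Expr
var :: id % id :: var % Term
var :: id % id :: var % Factor
var :: id % id :: var % id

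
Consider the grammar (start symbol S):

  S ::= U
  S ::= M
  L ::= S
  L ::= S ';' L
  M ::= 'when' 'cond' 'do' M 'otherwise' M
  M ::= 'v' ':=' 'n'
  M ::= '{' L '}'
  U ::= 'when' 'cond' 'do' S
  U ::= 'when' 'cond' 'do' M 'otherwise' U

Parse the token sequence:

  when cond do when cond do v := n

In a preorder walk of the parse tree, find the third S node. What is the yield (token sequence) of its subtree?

v := n

[S [U when cond do [S [U when cond do [S [M v := n]]]]]]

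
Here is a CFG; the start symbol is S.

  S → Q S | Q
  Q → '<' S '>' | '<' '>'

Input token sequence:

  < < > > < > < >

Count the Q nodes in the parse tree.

4

[S [Q < [S [Q < >]] >] [S [Q < >] [S [Q < >]]]]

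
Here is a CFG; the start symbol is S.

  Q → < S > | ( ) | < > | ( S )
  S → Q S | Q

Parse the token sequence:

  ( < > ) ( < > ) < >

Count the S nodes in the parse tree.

[S [Q ( [S [Q < >]] )] [S [Q ( [S [Q < >]] )] [S [Q < >]]]]

5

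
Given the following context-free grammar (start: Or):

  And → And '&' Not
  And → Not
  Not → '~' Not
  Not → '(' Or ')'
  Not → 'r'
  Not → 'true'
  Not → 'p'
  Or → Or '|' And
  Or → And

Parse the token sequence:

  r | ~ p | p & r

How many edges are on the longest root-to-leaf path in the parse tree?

[Or [Or [Or [And [Not r]]] | [And [Not ~ [Not p]]]] | [And [And [Not p]] & [Not r]]]

5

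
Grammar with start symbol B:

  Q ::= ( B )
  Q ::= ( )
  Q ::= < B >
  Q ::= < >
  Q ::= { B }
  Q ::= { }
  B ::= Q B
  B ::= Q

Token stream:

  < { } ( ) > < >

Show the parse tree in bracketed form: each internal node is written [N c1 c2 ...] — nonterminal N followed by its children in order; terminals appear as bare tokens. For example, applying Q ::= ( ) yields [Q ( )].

[B [Q < [B [Q { }] [B [Q ( )]]] >] [B [Q < >]]]

B
Q B
< B > B
< Q B > B
< { } B > B
< { } Q > B
< { } ( ) > B
< { } ( ) > Q
< { } ( ) > < >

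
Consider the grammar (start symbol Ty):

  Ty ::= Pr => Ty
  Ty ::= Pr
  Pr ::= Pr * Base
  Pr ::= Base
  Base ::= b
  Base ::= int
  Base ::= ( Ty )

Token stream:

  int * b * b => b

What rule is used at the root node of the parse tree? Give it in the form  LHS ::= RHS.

[Ty [Pr [Pr [Pr [Base int]] * [Base b]] * [Base b]] => [Ty [Pr [Base b]]]]

Ty ::= Pr => Ty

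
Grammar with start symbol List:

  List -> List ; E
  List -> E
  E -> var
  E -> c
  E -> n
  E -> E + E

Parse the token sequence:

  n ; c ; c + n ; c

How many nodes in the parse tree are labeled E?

6

[List [List [List [List [E n]] ; [E c]] ; [E [E c] + [E n]]] ; [E c]]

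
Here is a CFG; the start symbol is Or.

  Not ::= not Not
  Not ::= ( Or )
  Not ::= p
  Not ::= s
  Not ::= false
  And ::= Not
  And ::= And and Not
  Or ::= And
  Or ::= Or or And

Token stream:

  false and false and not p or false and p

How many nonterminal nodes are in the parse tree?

13

[Or [Or [And [And [And [Not false]] and [Not false]] and [Not not [Not p]]]] or [And [And [Not false]] and [Not p]]]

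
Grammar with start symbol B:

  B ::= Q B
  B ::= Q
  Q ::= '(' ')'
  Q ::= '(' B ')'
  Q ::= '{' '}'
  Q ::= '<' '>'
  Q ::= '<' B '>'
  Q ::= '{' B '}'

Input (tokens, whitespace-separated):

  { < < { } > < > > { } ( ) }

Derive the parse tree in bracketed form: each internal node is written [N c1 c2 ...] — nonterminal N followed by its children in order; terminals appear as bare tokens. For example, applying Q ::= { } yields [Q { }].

B
Q
{ B }
{ Q B }
{ < B > B }
{ < Q B > B }
{ < < B > B > B }
{ < < Q > B > B }
{ < < { } > B > B }
{ < < { } > Q > B }
{ < < { } > < > > B }
{ < < { } > < > > Q B }
{ < < { } > < > > { } B }
{ < < { } > < > > { } Q }
{ < < { } > < > > { } ( ) }

[B [Q { [B [Q < [B [Q < [B [Q { }]] >] [B [Q < >]]] >] [B [Q { }] [B [Q ( )]]]] }]]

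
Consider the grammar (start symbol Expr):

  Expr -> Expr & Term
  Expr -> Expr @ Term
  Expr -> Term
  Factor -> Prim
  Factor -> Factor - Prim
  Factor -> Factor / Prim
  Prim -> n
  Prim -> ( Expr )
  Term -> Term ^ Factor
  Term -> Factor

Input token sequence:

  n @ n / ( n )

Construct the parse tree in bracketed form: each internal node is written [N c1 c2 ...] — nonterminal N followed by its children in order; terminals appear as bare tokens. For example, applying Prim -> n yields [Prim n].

Expr
Expr @ Term
Term @ Term
Factor @ Term
Prim @ Term
n @ Term
n @ Factor
n @ Factor / Prim
n @ Prim / Prim
n @ n / Prim
n @ n / ( Expr )
n @ n / ( Term )
n @ n / ( Factor )
n @ n / ( Prim )
n @ n / ( n )

[Expr [Expr [Term [Factor [Prim n]]]] @ [Term [Factor [Factor [Prim n]] / [Prim ( [Expr [Term [Factor [Prim n]]]] )]]]]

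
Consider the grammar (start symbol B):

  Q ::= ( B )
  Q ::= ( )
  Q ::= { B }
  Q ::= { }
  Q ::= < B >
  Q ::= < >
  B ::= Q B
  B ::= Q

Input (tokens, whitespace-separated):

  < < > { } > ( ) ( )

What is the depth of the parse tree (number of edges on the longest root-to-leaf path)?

5

[B [Q < [B [Q < >] [B [Q { }]]] >] [B [Q ( )] [B [Q ( )]]]]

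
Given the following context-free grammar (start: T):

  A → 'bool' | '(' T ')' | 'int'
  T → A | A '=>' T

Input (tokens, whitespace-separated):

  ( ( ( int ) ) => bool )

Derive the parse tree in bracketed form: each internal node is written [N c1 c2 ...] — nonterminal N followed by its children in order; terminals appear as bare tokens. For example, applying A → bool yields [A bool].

T
A
( T )
( A => T )
( ( T ) => T )
( ( A ) => T )
( ( ( T ) ) => T )
( ( ( A ) ) => T )
( ( ( int ) ) => T )
( ( ( int ) ) => A )
( ( ( int ) ) => bool )

[T [A ( [T [A ( [T [A ( [T [A int]] )]] )] => [T [A bool]]] )]]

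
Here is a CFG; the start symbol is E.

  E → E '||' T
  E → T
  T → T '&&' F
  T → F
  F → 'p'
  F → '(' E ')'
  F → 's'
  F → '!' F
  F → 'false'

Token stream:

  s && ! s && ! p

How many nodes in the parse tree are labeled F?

5

[E [T [T [T [F s]] && [F ! [F s]]] && [F ! [F p]]]]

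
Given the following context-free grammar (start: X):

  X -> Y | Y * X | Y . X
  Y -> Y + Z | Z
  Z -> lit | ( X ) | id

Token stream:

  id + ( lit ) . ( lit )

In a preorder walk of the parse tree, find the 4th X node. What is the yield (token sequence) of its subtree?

lit

[X [Y [Y [Z id]] + [Z ( [X [Y [Z lit]]] )]] . [X [Y [Z ( [X [Y [Z lit]]] )]]]]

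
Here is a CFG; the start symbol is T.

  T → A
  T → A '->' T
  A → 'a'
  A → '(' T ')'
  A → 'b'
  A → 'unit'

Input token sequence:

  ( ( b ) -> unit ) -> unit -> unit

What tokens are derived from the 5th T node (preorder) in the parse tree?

unit -> unit

[T [A ( [T [A ( [T [A b]] )] -> [T [A unit]]] )] -> [T [A unit] -> [T [A unit]]]]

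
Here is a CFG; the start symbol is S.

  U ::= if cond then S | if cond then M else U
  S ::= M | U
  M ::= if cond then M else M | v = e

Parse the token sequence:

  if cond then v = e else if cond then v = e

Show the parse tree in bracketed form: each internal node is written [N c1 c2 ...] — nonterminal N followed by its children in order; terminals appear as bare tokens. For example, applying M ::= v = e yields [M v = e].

[S [U if cond then [M v = e] else [U if cond then [S [M v = e]]]]]

S
U
if cond then M else U
if cond then v = e else U
if cond then v = e else if cond then S
if cond then v = e else if cond then M
if cond then v = e else if cond then v = e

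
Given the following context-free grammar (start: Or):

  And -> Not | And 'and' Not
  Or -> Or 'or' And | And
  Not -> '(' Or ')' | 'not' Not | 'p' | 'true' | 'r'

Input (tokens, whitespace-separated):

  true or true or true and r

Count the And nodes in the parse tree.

4

[Or [Or [Or [And [Not true]]] or [And [Not true]]] or [And [And [Not true]] and [Not r]]]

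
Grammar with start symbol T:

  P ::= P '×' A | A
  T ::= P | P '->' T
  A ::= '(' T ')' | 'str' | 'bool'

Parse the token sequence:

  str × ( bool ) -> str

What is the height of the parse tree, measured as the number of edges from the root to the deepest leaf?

6

[T [P [P [A str]] × [A ( [T [P [A bool]]] )]] -> [T [P [A str]]]]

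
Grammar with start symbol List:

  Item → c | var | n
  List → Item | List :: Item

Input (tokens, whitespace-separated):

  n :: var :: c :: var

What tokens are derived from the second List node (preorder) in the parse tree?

n :: var :: c

[List [List [List [List [Item n]] :: [Item var]] :: [Item c]] :: [Item var]]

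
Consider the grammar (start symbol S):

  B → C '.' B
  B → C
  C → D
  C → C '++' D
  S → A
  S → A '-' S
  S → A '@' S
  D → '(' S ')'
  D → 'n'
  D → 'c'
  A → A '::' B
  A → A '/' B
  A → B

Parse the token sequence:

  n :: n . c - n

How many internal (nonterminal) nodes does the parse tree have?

[S [A [A [B [C [D n]]]] :: [B [C [D n]] . [B [C [D c]]]]] - [S [A [B [C [D n]]]]]]

17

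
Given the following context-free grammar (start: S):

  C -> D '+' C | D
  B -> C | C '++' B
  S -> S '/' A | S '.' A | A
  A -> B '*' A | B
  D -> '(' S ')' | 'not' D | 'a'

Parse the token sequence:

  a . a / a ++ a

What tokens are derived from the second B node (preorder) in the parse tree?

a

[S [S [S [A [B [C [D a]]]]] . [A [B [C [D a]]]]] / [A [B [C [D a]] ++ [B [C [D a]]]]]]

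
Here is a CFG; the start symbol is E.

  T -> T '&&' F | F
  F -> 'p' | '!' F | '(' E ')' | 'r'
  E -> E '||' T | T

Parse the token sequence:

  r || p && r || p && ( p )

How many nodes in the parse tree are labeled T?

6

[E [E [E [T [F r]]] || [T [T [F p]] && [F r]]] || [T [T [F p]] && [F ( [E [T [F p]]] )]]]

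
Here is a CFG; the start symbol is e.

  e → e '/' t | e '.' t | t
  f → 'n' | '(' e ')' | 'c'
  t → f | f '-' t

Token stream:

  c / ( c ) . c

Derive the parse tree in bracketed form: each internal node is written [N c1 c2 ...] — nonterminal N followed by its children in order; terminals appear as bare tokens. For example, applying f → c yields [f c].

[e [e [e [t [f c]]] / [t [f ( [e [t [f c]]] )]]] . [t [f c]]]

e
e . t
e / t . t
t / t . t
f / t . t
c / t . t
c / f . t
c / ( e ) . t
c / ( t ) . t
c / ( f ) . t
c / ( c ) . t
c / ( c ) . f
c / ( c ) . c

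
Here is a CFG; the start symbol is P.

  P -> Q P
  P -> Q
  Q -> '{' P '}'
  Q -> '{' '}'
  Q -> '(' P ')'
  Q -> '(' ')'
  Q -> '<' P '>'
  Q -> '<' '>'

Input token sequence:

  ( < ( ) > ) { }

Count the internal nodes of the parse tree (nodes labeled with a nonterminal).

8

[P [Q ( [P [Q < [P [Q ( )]] >]] )] [P [Q { }]]]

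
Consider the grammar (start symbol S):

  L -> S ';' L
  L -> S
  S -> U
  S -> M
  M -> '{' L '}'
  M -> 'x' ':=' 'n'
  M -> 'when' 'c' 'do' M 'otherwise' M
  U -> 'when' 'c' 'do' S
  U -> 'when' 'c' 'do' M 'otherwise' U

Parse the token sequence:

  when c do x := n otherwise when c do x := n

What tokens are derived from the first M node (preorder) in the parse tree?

[S [U when c do [M x := n] otherwise [U when c do [S [M x := n]]]]]

x := n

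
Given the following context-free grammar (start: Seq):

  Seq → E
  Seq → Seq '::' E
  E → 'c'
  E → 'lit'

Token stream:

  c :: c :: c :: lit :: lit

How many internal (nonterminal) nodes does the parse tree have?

[Seq [Seq [Seq [Seq [Seq [E c]] :: [E c]] :: [E c]] :: [E lit]] :: [E lit]]

10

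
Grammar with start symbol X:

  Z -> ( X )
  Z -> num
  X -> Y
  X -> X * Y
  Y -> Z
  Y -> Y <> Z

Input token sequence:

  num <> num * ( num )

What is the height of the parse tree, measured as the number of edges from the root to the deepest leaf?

[X [X [Y [Y [Z num]] <> [Z num]]] * [Y [Z ( [X [Y [Z num]]] )]]]

6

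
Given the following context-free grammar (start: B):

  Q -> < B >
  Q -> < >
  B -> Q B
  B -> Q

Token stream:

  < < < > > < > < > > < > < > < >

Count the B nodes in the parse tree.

8

[B [Q < [B [Q < [B [Q < >]] >] [B [Q < >] [B [Q < >]]]] >] [B [Q < >] [B [Q < >] [B [Q < >]]]]]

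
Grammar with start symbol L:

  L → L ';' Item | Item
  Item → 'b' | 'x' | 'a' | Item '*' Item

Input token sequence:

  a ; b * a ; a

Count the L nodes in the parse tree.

[L [L [L [Item a]] ; [Item [Item b] * [Item a]]] ; [Item a]]

3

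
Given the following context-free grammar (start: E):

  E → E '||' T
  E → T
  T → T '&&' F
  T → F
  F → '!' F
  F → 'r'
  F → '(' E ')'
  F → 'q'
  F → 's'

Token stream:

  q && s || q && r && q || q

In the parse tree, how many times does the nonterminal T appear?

6

[E [E [E [T [T [F q]] && [F s]]] || [T [T [T [F q]] && [F r]] && [F q]]] || [T [F q]]]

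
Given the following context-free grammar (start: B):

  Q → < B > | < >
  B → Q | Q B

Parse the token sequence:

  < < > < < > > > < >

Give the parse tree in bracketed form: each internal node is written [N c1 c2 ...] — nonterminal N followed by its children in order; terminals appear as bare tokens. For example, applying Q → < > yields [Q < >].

[B [Q < [B [Q < >] [B [Q < [B [Q < >]] >]]] >] [B [Q < >]]]

B
Q B
< B > B
< Q B > B
< < > B > B
< < > Q > B
< < > < B > > B
< < > < Q > > B
< < > < < > > > B
< < > < < > > > Q
< < > < < > > > < >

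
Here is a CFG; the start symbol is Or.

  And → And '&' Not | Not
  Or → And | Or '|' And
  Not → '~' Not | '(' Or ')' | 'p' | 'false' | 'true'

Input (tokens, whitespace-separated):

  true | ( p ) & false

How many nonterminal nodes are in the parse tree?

11

[Or [Or [And [Not true]]] | [And [And [Not ( [Or [And [Not p]]] )]] & [Not false]]]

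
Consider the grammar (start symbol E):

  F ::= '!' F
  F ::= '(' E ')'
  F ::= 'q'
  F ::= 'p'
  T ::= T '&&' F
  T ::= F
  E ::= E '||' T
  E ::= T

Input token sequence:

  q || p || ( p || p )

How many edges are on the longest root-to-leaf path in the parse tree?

[E [E [E [T [F q]]] || [T [F p]]] || [T [F ( [E [E [T [F p]]] || [T [F p]]] )]]]

7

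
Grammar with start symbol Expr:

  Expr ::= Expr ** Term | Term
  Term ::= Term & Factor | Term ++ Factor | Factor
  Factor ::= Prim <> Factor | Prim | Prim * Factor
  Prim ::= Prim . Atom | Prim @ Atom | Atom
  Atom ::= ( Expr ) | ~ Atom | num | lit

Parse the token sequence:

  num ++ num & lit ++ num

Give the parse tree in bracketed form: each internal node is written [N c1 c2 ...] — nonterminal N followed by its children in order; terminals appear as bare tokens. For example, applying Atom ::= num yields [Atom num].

[Expr [Term [Term [Term [Term [Factor [Prim [Atom num]]]] ++ [Factor [Prim [Atom num]]]] & [Factor [Prim [Atom lit]]]] ++ [Factor [Prim [Atom num]]]]]

Expr
Term
Term ++ Factor
Term & Factor ++ Factor
Term ++ Factor & Factor ++ Factor
Factor ++ Factor & Factor ++ Factor
Prim ++ Factor & Factor ++ Factor
Atom ++ Factor & Factor ++ Factor
num ++ Factor & Factor ++ Factor
num ++ Prim & Factor ++ Factor
num ++ Atom & Factor ++ Factor
num ++ num & Factor ++ Factor
num ++ num & Prim ++ Factor
num ++ num & Atom ++ Factor
num ++ num & lit ++ Factor
num ++ num & lit ++ Prim
num ++ num & lit ++ Atom
num ++ num & lit ++ num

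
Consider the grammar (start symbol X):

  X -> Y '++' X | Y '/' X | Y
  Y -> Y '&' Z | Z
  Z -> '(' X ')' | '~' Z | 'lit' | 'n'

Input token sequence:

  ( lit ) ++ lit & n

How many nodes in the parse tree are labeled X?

3

[X [Y [Z ( [X [Y [Z lit]]] )]] ++ [X [Y [Y [Z lit]] & [Z n]]]]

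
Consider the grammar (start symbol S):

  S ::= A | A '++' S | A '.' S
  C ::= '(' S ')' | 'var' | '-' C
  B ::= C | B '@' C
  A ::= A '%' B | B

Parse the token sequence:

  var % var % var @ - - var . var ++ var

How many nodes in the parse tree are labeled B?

6

[S [A [A [A [B [C var]]] % [B [C var]]] % [B [B [C var]] @ [C - [C - [C var]]]]] . [S [A [B [C var]]] ++ [S [A [B [C var]]]]]]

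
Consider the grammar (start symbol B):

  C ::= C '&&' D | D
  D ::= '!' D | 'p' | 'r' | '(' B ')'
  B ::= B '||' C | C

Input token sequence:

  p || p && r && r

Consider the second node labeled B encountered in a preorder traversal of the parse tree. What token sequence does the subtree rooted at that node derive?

p

[B [B [C [D p]]] || [C [C [C [D p]] && [D r]] && [D r]]]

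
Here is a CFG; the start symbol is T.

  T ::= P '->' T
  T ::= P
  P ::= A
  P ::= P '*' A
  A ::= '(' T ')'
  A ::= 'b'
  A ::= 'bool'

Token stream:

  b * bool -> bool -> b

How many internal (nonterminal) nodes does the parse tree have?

[T [P [P [A b]] * [A bool]] -> [T [P [A bool]] -> [T [P [A b]]]]]

11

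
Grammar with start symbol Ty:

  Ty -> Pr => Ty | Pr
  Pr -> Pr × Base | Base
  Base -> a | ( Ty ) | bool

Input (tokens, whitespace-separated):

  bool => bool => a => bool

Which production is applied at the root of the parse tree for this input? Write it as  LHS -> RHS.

Ty -> Pr => Ty

[Ty [Pr [Base bool]] => [Ty [Pr [Base bool]] => [Ty [Pr [Base a]] => [Ty [Pr [Base bool]]]]]]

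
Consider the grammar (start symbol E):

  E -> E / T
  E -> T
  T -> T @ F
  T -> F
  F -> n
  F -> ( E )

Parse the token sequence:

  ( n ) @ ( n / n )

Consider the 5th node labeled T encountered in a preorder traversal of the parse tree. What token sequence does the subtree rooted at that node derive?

n

[E [T [T [F ( [E [T [F n]]] )]] @ [F ( [E [E [T [F n]]] / [T [F n]]] )]]]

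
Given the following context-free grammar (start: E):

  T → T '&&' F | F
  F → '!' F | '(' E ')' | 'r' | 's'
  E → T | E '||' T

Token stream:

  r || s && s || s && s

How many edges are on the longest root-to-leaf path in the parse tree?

5

[E [E [E [T [F r]]] || [T [T [F s]] && [F s]]] || [T [T [F s]] && [F s]]]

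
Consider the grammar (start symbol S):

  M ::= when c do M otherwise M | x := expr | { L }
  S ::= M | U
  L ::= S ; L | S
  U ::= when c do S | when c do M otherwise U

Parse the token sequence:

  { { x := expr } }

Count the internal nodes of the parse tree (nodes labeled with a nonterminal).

8

[S [M { [L [S [M { [L [S [M x := expr]]] }]]] }]]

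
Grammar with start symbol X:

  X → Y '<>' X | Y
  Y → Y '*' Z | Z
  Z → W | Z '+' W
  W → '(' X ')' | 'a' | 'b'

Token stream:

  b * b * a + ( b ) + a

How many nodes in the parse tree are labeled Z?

[X [Y [Y [Y [Z [W b]]] * [Z [W b]]] * [Z [Z [Z [W a]] + [W ( [X [Y [Z [W b]]]] )]] + [W a]]]]

6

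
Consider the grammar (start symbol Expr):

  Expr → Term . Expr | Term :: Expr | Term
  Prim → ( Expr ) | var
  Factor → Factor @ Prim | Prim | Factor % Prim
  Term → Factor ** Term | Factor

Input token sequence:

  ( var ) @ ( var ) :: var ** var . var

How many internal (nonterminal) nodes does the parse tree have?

[Expr [Term [Factor [Factor [Prim ( [Expr [Term [Factor [Prim var]]]] )]] @ [Prim ( [Expr [Term [Factor [Prim var]]]] )]]] :: [Expr [Term [Factor [Prim var]] ** [Term [Factor [Prim var]]]] . [Expr [Term [Factor [Prim var]]]]]]

25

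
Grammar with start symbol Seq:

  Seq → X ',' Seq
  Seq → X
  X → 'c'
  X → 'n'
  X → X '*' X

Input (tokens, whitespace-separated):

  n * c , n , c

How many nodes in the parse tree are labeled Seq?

3

[Seq [X [X n] * [X c]] , [Seq [X n] , [Seq [X c]]]]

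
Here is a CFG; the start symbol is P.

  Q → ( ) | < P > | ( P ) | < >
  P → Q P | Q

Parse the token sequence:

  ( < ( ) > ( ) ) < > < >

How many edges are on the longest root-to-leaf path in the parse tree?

[P [Q ( [P [Q < [P [Q ( )]] >] [P [Q ( )]]] )] [P [Q < >] [P [Q < >]]]]

6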